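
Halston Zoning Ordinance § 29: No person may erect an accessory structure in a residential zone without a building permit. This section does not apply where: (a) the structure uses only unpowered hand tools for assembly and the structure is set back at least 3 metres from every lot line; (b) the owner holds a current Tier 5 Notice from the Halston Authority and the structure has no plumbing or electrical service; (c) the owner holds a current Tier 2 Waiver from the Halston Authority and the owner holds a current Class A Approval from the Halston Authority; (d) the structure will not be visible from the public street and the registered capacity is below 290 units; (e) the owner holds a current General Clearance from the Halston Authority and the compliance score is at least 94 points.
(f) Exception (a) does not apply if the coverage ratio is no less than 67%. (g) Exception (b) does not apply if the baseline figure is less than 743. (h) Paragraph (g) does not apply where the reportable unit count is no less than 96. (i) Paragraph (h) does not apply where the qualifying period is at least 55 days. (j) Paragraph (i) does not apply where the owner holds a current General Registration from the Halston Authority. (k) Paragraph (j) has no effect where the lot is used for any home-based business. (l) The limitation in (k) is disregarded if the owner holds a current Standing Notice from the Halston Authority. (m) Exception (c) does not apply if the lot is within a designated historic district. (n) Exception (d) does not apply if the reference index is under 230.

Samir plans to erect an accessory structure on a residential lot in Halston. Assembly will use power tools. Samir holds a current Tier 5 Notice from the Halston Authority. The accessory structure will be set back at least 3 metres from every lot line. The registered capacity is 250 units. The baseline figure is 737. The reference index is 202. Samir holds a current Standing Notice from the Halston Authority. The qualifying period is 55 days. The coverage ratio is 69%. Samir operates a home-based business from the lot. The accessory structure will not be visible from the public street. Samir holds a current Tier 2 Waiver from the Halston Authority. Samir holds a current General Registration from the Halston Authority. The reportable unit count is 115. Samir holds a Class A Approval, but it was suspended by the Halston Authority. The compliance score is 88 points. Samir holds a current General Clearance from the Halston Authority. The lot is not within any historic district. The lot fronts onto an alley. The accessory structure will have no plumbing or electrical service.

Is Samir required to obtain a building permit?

No — exception (b) applies; Samir does not need a building permit.

Exception (a) fails — assembly uses power tools.
Exception (b)'s conditions are all satisfied: a current Tier 5 Notice is held; there is no plumbing or electrical service. Under paragraphs (g)–(l): (g) operates (the baseline figure is 737, less than the 743 limit), but is set aside by (h): (h) is triggered — the reportable unit count is 115, meeting the 96 threshold. (i) would limit (h) — the qualifying period is 55 days, meeting the 55 days threshold — but (j) sets (i) aside: (j) applies — a current General Registration is held. (k) operates (a home-based business operates on the lot), but yields to (l): (l) is triggered — a current Standing Notice is held. Exception (b) stands.
Exception (c) does not apply: the Class A Approval is not current.
Exception (d)'s conditions are all satisfied: the structure will not be visible from the street; the registered capacity is 250 units, below the 290 units limit. Turning to paragraph (n): (n) is engaged — the reference index is 202, under the 230 limit. Exception (d) does not apply.
Exception (e) does not apply: the compliance score is 88 points, short of 94 points.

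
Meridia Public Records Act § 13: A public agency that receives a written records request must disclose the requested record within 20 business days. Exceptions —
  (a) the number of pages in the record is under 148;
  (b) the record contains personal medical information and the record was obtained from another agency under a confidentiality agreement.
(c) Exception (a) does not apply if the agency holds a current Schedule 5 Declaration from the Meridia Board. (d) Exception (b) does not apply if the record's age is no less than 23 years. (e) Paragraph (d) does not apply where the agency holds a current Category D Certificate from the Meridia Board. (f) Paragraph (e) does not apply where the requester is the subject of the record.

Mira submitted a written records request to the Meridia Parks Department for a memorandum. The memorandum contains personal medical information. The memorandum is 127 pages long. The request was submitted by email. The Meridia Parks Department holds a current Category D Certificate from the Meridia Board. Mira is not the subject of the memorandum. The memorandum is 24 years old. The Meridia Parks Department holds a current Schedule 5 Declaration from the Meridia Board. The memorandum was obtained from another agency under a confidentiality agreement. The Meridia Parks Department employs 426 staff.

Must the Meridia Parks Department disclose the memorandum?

No — exception (b) applies; the Meridia Parks Department is not required to disclose the memorandum.

All of (a)'s requirements are met (the number of pages in the record is 127, under the 148 limit). However, paragraph (c) must be considered: (c) is triggered — a current Schedule 5 Declaration is held. Exception (a) does not apply.
Exception (b)'s conditions are all satisfied: the memorandum contains personal medical information; the memorandum was obtained under a confidentiality agreement. Under paragraphs (d)–(f): (d) applies (the record's age is 24 years, meeting the 23 years threshold), but is displaced by (e): (e) operates against (d): a current Category D Certificate is held. (f) does not operate here (Mira is not the subject of the memorandum), so (e) stands. (b) remains available.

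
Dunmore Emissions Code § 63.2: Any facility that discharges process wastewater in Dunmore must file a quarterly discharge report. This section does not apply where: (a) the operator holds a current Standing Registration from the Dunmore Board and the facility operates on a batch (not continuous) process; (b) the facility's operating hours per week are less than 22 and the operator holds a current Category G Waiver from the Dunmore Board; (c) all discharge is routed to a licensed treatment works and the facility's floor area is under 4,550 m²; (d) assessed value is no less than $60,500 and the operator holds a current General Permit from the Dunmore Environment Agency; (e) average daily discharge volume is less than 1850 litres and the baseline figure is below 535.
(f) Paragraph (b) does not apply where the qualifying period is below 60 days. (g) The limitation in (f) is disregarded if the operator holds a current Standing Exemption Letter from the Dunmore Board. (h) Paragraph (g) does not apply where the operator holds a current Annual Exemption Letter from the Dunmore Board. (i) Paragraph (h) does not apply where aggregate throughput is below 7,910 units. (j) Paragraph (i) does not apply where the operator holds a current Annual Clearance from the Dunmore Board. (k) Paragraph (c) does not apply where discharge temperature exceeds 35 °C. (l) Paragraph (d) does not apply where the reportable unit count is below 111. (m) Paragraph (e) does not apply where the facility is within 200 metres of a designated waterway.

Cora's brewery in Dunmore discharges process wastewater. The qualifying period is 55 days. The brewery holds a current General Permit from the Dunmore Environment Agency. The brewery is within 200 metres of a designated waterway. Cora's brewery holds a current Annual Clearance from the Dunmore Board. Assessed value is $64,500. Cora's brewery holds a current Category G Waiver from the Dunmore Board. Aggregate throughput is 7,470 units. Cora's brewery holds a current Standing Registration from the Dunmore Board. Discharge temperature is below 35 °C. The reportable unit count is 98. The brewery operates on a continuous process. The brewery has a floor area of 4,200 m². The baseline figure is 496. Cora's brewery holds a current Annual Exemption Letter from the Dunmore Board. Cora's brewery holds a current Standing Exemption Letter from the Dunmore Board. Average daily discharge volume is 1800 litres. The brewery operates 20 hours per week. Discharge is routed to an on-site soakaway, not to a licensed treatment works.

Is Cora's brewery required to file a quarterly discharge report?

Exception (a) does not apply: the facility operates on a continuous process.
Exception (b)'s conditions are all satisfied: the facility's operating hours per week are 20, less than the 22 limit; a current Category G Waiver is held. But applying paragraphs (f)–(j): (f) is triggered — the qualifying period is 55 days, below the 60 days limit. (g) is triggered (a current Standing Exemption Letter is held), but is set aside by (h): (h) is triggered — a current Annual Exemption Letter is held. (i) would limit (h) — aggregate throughput is 7,470 units, below the 7,910 units limit — but (j) sets (i) aside: (j) is engaged — a current Annual Clearance is held. Exception (b) does not apply.
Exception (c) fails — discharge is not routed to a licensed treatment works.
Exception (d) is satisfied on its face — assessed value is $64,500, meeting the $60,500 threshold; a current General Permit is held. Turning to paragraph (l): (l) applies — the reportable unit count is 98, below the 111 limit. So (d) is unavailable.
Exception (e): average daily discharge volume is 1800 litres, less than the 1850 litres limit; the baseline figure is 496, below the 535 limit — every condition holds. But applying paragraph (m): (m) applies — the brewery is within 200 m of a designated waterway. Exception (e) does not apply.
No exception displaces § 63.2.

Yes — Cora's brewery must file a quarterly discharge report.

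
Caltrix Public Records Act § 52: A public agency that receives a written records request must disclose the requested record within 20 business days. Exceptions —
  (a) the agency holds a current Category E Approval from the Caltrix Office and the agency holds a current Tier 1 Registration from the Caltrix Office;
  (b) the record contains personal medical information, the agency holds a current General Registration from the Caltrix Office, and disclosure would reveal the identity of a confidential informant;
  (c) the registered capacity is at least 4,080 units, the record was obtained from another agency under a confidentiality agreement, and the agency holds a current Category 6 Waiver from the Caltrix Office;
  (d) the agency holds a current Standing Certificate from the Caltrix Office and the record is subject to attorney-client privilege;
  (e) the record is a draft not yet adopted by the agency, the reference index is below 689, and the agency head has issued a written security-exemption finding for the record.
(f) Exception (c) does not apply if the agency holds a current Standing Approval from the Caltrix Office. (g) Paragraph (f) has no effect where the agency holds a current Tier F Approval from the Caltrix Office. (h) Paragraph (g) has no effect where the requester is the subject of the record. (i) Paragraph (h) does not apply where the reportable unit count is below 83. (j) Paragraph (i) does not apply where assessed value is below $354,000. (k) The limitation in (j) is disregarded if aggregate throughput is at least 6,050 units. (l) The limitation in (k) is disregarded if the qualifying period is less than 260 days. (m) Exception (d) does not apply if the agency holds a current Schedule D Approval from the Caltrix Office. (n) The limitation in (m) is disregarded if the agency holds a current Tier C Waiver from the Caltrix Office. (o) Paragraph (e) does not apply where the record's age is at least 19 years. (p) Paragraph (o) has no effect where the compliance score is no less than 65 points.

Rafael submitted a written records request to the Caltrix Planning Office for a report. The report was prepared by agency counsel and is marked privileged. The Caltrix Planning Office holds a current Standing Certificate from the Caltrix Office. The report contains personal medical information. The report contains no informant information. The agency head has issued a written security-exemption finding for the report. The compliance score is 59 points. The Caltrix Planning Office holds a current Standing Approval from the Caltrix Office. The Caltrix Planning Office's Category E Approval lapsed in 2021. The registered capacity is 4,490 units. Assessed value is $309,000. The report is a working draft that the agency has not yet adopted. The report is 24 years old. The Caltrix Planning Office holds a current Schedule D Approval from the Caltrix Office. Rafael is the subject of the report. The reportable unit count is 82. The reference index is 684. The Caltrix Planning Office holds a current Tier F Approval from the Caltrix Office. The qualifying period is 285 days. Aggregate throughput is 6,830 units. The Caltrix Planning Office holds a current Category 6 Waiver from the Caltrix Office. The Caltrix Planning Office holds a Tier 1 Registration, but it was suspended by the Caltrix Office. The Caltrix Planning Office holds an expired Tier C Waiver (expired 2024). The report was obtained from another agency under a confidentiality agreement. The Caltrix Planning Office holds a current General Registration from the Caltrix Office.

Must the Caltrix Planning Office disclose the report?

Exception (a) does not apply: no current Category E Approval is held.
Exception (b) requires that disclosure would reveal the identity of a confidential informant; but the report contains no informant information, so (b) is unavailable.
Exception (c)'s conditions are all satisfied: the registered capacity is 4,490 units, meeting the 4,080 units threshold; the report was obtained under a confidentiality agreement; a current Category 6 Waiver is held. As to paragraphs (f)–(l): (f) is triggered (a current Standing Approval is held), but is itself disapplied by (g): (g) applies — a current Tier F Approval is held. (h) is triggered (Rafael is the subject of the report), but is itself disapplied by (i): (i) is engaged — the reportable unit count is 82, below the 83 limit. (j) would limit (i) — assessed value is $309,000, below the $354,000 limit — but (k) sets (j) aside: (k) operates — aggregate throughput is 6,830 units, meeting the 6,050 units threshold. (l) does not operate here (the qualifying period is 285 days, not less than 260 days), so (k) stands. Exception (c) stands.
Exception (d): a current Standing Certificate is held; the report is privileged — every condition holds. Turning to paragraphs (m)–(n): (m) operates against (d): a current Schedule D Approval is held. (n) is not triggered (the Tier C Waiver is not current), so (m) stands. (d) is therefore removed.
Exception (e) is satisfied on its face — the report is an unadopted draft; the reference index is 684, below the 689 limit; a written security-exemption finding has been issued. However, paragraphs (o)–(p) must be considered: (o) applies — the record's age is 24 years, meeting the 19 years threshold. (p) is not triggered (the compliance score is 59 points, short of 65 points), so (o) stands. Exception (e) does not apply.

No — exception (c) applies; the Caltrix Planning Office is not required to disclose the report.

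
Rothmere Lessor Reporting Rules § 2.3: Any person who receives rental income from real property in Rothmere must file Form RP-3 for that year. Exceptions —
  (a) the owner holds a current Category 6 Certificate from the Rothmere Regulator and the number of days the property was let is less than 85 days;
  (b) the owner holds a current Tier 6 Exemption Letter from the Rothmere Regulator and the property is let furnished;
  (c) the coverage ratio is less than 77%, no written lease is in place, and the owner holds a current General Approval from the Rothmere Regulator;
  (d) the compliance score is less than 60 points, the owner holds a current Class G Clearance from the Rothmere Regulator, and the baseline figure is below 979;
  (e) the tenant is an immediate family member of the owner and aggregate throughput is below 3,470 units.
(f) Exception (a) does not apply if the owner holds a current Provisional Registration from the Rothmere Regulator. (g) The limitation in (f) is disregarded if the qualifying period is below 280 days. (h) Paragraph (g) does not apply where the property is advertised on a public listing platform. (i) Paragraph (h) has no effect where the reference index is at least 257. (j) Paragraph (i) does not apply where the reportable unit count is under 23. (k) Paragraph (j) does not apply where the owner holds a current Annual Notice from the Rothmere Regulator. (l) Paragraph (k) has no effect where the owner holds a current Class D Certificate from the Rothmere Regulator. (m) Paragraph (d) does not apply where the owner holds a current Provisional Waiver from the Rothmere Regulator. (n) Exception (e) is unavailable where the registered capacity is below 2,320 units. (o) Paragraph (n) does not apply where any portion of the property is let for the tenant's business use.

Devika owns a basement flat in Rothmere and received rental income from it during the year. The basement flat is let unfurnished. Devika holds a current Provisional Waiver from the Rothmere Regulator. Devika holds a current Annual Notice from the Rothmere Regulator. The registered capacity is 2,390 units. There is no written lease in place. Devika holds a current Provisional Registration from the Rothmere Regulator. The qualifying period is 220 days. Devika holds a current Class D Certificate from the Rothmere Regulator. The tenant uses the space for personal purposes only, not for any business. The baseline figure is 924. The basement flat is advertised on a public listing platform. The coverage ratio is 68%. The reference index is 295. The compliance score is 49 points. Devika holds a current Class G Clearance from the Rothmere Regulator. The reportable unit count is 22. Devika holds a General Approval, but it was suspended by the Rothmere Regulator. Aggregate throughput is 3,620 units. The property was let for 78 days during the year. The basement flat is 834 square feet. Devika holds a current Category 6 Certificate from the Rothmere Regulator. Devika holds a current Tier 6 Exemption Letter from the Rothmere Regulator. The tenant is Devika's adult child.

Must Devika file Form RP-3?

Exception (a)'s conditions are all satisfied: a current Category 6 Certificate is held; the number of days the property was let is 78 days, less than the 85 days limit. However, paragraphs (f)–(l) must be considered: (f) operates against (a): a current Provisional Registration is held. (g) applies (the qualifying period is 220 days, below the 280 days limit), but is set aside by (h): (h) operates against (g): the property is publicly advertised. (i) would limit (h) — the reference index is 295, meeting the 257 threshold — but (j) sets (i) aside: (j) is triggered — the reportable unit count is 22, under the 23 limit. (k) would limit (j) — a current Annual Notice is held — but (l) sets (k) aside: (l) operates against (k): a current Class D Certificate is held. Exception (a) does not apply.
Exception (b) fails — the property is let unfurnished.
Exception (c) requires that the owner holds a current General Approval from the Rothmere Regulator; but no current General Approval is held, so (c) is unavailable.
Exception (d): the compliance score is 49 points, less than the 60 points limit; a current Class G Clearance is held; the baseline figure is 924, below the 979 limit — every condition holds. But applying paragraph (m): (m) is triggered — a current Provisional Waiver is held. (d) is therefore removed.
Exception (e) does not apply: aggregate throughput is 3,620 units, not below 3,470 units.
No exception is made out. Devika falls within the general rule.

Yes — Devika must file Form RP-3.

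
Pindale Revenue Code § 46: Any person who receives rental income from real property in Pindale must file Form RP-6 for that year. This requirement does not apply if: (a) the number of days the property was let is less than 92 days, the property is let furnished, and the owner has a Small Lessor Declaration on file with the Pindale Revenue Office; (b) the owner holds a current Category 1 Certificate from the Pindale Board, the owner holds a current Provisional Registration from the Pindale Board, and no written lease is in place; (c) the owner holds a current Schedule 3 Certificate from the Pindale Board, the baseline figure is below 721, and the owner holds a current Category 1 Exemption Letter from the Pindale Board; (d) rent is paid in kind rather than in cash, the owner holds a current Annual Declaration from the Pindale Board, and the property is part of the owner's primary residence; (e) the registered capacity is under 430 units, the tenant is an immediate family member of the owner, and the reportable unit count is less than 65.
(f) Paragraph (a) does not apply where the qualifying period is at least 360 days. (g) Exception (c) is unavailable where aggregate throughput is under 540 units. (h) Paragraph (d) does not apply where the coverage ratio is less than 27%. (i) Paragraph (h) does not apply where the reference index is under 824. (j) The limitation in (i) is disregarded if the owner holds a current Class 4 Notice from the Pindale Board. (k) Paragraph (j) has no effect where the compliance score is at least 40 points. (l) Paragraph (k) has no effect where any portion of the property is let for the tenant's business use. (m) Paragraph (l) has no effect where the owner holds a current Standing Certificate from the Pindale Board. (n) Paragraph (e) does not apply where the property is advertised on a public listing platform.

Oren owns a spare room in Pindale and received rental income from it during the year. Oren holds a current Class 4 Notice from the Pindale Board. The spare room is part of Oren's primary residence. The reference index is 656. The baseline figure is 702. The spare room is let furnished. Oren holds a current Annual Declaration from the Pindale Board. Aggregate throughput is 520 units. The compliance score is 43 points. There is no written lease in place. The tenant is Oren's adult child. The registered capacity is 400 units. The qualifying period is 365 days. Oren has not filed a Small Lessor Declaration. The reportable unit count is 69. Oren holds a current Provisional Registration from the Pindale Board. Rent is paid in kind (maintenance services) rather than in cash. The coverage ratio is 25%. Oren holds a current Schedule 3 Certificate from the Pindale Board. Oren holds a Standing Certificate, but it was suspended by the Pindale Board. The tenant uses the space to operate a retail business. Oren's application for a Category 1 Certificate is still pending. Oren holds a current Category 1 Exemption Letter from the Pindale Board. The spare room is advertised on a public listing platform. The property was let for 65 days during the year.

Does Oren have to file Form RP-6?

Exception (a) does not apply: no Small Lessor Declaration is on file.
Exception (b) fails — the Category 1 Certificate is not current.
Exception (c)'s conditions are all satisfied: a current Schedule 3 Certificate is held; the baseline figure is 702, below the 721 limit; a current Category 1 Exemption Letter is held. Turning to paragraph (g): (g) operates against (c): aggregate throughput is 520 units, under the 540 units limit. So (c) is unavailable.
Exception (d)'s conditions are all satisfied: rent is paid in kind; a current Annual Declaration is held; the spare room is part of the primary residence. However, paragraphs (h)–(m) must be considered: (h) operates — the coverage ratio is 25%, less than the 27% limit. (i) would limit (h) — the reference index is 656, under the 824 limit — but (j) sets (i) aside: (j) is triggered — a current Class 4 Notice is held. (k) applies (the compliance score is 43 points, meeting the 40 points threshold), but is overridden by (l): (l) operates — the space is let for business use. (m), which would lift (l), is not triggered — the Standing Certificate is not current. (d) is therefore removed.
Exception (e) fails — the reportable unit count is 69, not less than 65.
No exception displaces § 46.

Yes — Oren must file Form RP-6.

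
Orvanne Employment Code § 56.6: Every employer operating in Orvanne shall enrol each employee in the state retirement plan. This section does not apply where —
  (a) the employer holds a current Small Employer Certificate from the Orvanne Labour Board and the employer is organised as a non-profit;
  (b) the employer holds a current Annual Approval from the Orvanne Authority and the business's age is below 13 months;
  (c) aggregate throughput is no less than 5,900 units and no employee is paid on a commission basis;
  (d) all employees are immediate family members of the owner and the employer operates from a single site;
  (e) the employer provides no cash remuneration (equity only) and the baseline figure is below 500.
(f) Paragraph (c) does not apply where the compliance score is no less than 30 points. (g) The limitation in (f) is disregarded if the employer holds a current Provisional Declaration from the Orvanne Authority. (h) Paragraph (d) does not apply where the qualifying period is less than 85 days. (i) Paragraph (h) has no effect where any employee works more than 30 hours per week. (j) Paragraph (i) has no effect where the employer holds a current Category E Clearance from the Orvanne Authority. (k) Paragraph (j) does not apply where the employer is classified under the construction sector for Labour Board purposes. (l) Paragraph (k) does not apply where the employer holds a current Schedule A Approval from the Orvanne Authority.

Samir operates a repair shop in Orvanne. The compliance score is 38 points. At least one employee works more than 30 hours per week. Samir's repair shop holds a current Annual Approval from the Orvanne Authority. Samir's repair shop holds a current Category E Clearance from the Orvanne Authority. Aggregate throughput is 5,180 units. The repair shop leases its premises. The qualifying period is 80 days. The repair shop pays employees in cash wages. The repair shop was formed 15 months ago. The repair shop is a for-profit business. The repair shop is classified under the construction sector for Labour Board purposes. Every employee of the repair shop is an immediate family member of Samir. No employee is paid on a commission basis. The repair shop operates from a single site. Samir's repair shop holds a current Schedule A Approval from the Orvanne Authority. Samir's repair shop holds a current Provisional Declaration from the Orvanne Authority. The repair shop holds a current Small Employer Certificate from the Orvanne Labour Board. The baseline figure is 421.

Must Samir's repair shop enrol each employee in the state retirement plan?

Yes — Samir's repair shop must enrol each employee in the state retirement plan.

Exception (a) fails — the employer is for-profit.
Exception (b) does not apply: the business's age is 15 months, not below 13 months.
Exception (c) does not apply: aggregate throughput is 5,180 units, short of 5,900 units.
All of (d)'s requirements are met (every employee is an immediate family member; the employer operates from a single site). But applying paragraphs (h)–(l): (h) operates against (d): the qualifying period is 80 days, less than the 85 days limit. (i) applies (at least one employee exceeds 30 hours/week), but is displaced by (j): (j) operates against (i): a current Category E Clearance is held. (k) operates (the repair shop is classified under the construction sector), but is displaced by (l): (l) operates — a current Schedule A Approval is held. So (d) is unavailable.
Exception (e) does not apply: employees are paid cash wages.
No exception is made out. Samir's repair shop falls within the general rule.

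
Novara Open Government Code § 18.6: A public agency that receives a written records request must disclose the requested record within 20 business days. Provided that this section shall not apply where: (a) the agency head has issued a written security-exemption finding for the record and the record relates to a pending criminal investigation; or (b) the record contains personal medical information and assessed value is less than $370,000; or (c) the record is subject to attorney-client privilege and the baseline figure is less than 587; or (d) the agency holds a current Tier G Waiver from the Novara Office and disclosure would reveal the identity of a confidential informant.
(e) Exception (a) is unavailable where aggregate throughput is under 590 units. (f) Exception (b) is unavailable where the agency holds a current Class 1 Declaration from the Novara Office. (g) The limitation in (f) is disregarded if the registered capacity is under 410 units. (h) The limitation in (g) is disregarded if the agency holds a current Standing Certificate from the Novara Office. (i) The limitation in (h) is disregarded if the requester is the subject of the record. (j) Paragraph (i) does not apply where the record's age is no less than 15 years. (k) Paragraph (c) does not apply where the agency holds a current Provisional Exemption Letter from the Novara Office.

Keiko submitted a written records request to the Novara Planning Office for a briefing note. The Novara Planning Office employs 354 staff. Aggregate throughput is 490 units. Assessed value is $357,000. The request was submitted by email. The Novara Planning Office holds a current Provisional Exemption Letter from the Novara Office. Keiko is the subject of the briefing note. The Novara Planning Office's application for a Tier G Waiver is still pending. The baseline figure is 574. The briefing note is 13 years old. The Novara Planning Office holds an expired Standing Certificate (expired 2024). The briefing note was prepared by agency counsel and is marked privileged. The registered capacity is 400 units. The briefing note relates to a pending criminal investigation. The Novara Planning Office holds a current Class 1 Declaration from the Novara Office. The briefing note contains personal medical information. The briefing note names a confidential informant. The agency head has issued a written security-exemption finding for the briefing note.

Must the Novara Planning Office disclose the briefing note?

No — exception (b) applies; the Novara Planning Office is not required to disclose the briefing note.

All of (a)'s requirements are met (a written security-exemption finding has been issued; the briefing note relates to a pending investigation). However, paragraph (e) must be considered: (e) is triggered — aggregate throughput is 490 units, under the 590 units limit. (a) is therefore removed.
Exception (b): the briefing note contains personal medical information; assessed value is $357,000, less than the $370,000 limit — every condition holds. Considering the limiting provisions: (f) applies (a current Class 1 Declaration is held), but is itself disapplied by (g): (g) operates — the registered capacity is 400 units, under the 410 units limit. (h) is not engaged (no current Standing Certificate is held), so (g) stands. So (b) applies.
Exception (c): the briefing note is privileged; the baseline figure is 574, less than the 587 limit — every condition holds. However, paragraph (k) must be considered: (k) is triggered — a current Provisional Exemption Letter is held. Exception (c) does not apply.
Exception (d) fails — no current Tier G Waiver is held.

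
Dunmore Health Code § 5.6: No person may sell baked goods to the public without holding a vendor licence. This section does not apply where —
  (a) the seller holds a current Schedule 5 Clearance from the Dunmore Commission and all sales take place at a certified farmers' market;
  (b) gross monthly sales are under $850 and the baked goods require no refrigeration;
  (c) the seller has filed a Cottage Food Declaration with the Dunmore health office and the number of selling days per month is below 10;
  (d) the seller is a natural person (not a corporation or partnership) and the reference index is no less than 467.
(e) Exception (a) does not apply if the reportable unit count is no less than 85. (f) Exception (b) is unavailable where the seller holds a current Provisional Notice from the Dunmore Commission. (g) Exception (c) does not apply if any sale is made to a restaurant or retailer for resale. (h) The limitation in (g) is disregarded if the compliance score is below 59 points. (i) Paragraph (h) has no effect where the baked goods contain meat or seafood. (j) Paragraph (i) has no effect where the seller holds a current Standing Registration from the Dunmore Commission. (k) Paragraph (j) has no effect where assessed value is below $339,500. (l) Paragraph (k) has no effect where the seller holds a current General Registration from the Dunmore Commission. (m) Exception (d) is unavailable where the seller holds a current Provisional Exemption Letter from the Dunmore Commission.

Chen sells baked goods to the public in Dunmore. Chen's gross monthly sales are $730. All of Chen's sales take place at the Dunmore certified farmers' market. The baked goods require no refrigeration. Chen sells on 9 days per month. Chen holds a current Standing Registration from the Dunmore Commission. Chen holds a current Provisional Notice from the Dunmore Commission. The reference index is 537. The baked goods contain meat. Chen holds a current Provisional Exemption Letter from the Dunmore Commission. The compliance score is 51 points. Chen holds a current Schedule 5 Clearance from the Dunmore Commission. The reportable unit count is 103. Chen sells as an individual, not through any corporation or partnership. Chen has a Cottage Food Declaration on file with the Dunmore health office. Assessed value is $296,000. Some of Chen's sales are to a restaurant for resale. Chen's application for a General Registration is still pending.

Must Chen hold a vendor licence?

Yes — Chen must hold a vendor licence.

Exception (a) is satisfied on its face — a current Schedule 5 Clearance is held; all sales are at a certified farmers' market. But: (e) operates against (a): the reportable unit count is 103, meeting the 85 threshold. Exception (a) does not apply.
Exception (b)'s conditions are all satisfied: gross monthly sales are $730, under the $850 limit; the baked goods are shelf-stable. But applying paragraph (f): (f) operates against (b): a current Provisional Notice is held. So (b) is unavailable.
Exception (c) is satisfied on its face — a Cottage Food Declaration is on file; the number of selling days per month is 9, below the 10 limit. However, paragraphs (g)–(l) must be considered: (g) operates against (c): some sales are to a restaurant for resale. (h) is engaged (the compliance score is 51 points, below the 59 points limit), but is overridden by (i): (i) operates against (h): the baked goods contain meat. (j) applies (a current Standing Registration is held), but is itself disapplied by (k): (k) operates against (j): assessed value is $296,000, below the $339,500 limit. (l), which would lift (k), is not triggered — there is no General Registration in force. Exception (c) does not apply.
Exception (d): the seller is a natural person; the reference index is 537, meeting the 467 threshold — every condition holds. However, paragraph (m) must be considered: (m) applies — a current Provisional Exemption Letter is held. So (d) is unavailable.
Every exception is unavailable, so the rule governs.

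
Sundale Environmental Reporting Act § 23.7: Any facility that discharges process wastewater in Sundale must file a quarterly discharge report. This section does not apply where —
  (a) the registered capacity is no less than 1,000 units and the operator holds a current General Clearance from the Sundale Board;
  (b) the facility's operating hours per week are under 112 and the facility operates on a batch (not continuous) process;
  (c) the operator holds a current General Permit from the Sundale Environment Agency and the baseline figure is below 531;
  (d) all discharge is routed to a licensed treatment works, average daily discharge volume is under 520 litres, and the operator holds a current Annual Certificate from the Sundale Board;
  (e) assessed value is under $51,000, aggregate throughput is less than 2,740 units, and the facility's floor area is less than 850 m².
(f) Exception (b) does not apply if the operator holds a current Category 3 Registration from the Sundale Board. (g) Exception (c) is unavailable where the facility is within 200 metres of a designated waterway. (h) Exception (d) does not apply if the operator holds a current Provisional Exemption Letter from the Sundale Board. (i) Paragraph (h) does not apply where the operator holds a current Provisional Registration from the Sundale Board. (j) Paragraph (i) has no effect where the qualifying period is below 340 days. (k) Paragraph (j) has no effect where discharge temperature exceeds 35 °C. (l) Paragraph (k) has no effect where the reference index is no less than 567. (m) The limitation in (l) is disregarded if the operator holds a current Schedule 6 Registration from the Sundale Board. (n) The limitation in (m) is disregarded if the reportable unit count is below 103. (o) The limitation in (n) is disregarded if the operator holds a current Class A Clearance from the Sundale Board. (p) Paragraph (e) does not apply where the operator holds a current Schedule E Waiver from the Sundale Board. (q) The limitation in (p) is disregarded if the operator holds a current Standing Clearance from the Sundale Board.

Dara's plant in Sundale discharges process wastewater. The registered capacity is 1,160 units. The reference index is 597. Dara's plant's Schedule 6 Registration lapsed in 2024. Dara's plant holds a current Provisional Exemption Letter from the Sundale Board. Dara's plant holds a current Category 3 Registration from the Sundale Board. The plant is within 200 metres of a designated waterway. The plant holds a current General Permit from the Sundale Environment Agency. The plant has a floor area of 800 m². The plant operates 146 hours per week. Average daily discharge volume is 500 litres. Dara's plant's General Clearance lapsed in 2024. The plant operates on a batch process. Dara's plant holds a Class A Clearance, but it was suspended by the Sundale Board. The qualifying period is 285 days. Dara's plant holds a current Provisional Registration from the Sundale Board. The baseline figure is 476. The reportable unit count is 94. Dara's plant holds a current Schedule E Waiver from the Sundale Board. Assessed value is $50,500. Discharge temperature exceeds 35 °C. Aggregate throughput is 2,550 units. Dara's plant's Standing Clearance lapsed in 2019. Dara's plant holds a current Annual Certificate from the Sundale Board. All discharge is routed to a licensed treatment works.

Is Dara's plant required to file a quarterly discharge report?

Yes — Dara's plant must file a quarterly discharge report.

Exception (a) requires that the operator holds a current General Clearance from the Sundale Board; but no current General Clearance is held, so (a) is unavailable.
Exception (b) fails — the facility's operating hours per week are 146, not under 112.
All of (c)'s requirements are met (a current General Permit is held; the baseline figure is 476, below the 531 limit). Turning to paragraph (g): (g) operates — the plant is within 200 m of a designated waterway. So (c) is unavailable.
Exception (d) is satisfied on its face — discharge is routed to a licensed treatment works; average daily discharge volume is 500 litres, under the 520 litres limit; a current Annual Certificate is held. However, paragraphs (h)–(o) must be considered: (h) operates against (d): a current Provisional Exemption Letter is held. (i) would limit (h) — a current Provisional Registration is held — but (j) sets (i) aside: (j) is engaged — the qualifying period is 285 days, below the 340 days limit. (k) operates (discharge temperature exceeds 35 °C), but is overridden by (l): (l) applies — the reference index is 597, meeting the 567 threshold. (m), which would lift (l), is inapplicable — the Schedule 6 Registration is not current. So (d) is unavailable.
Exception (e) is satisfied on its face — assessed value is $50,500, under the $51,000 limit; aggregate throughput is 2,550 units, less than the 2,740 units limit; the facility's floor area is 800 m², less than the 850 m² limit. However, paragraphs (p)–(q) must be considered: (p) applies — a current Schedule E Waiver is held. (q), which would lift (p), is not engaged — the Standing Clearance is not current. So (e) is unavailable.
Every exception is unavailable, so the rule governs.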